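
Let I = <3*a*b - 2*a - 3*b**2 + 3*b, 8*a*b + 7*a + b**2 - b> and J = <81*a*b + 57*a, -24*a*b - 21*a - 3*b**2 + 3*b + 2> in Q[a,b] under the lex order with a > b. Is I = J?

For a fixed monomial order, each ideal has a unique reduced Gröbner basis; comparing bases decides equality.
Buchberger on the first generating set:
f_1 = 3*a*b - 2*a - 3*b**2 + 3*b, LT = a*b.
f_2 = 8*a*b + 7*a + b**2 - b, LT = a*b.

S(f_1,f_2): lcm = a*b. S = -37/24*a - 9/8*b**2 + 9/8*b.
  leading term a: no divisor's leading term divides it; move -37/24*a to the remainder.
  leading term b**2: no divisor's leading term divides it; move -9/8*b**2 to the remainder.
  leading term b: no divisor's leading term divides it; move 9/8*b to the remainder.
  remainder -37/24*a - 9/8*b**2 + 9/8*b ≠ 0; add g_3 = -37/24*a - 9/8*b**2 + 9/8*b to the basis.

S(f_1,g_3): lcm = a*b. S = -2/3*a - 27/37*b**3 - 10/37*b**2 + b.
  leading term a: subtract (16/37)·g_3 from -2/3*a - 27/37*b**3 - 10/37*b**2 + b → -27/37*b**3 + 8/37*b**2 + 19/37*b
  leading term b**3: no divisor's leading term divides it; move -27/37*b**3 to the remainder.
  leading term b**2: no divisor's leading term divides it; move 8/37*b**2 to the remainder.
  leading term b: no divisor's leading term divides it; move 19/37*b to the remainder.
  remainder -27/37*b**3 + 8/37*b**2 + 19/37*b ≠ 0; add g_4 = -27/37*b**3 + 8/37*b**2 + 19/37*b to the basis.

S(f_2,g_3): lcm = a*b. S = 7/8*a - 27/37*b**3 + 253/296*b**2 - 1/8*b.
  leading term a: subtract (-21/37)·g_3 from 7/8*a - 27/37*b**3 + 253/296*b**2 - 1/8*b → -27/37*b**3 + 8/37*b**2 + 19/37*b
  leading term b**3: subtract (1)·g_4 from -27/37*b**3 + 8/37*b**2 + 19/37*b → 0
  remainder 0.

S(f_1,g_4): lcm = a*b**3. S = -10/27*a*b**2 + 19/27*a*b - b**4 + b**3.
  leading term a*b**2: subtract (-10/81*b)·f_1 from -10/27*a*b**2 + 19/27*a*b - b**4 + b**3 → 37/81*a*b - b**4 + 17/27*b**3 + 10/27*b**2
  leading term a*b: subtract (37/243)·f_1 from 37/81*a*b - b**4 + 17/27*b**3 + 10/27*b**2 → 74/243*a - b**4 + 17/27*b**3 + 67/81*b**2 - 37/81*b
  leading term a: subtract (-16/81)·g_3 from 74/243*a - b**4 + 17/27*b**3 + 67/81*b**2 - 37/81*b → -b**4 + 17/27*b**3 + 49/81*b**2 - 19/81*b
  leading term b**4: subtract (37/27*b)·g_4 from -b**4 + 17/27*b**3 + 49/81*b**2 - 19/81*b → 1/3*b**3 - 8/81*b**2 - 19/81*b
  leading term b**3: subtract (-37/81)·g_4 from 1/3*b**3 - 8/81*b**2 - 19/81*b → 0
  remainder 0.

S(f_2,g_4): lcm = a*b**3. S = 253/216*a*b**2 + 19/27*a*b + 1/8*b**4 - 1/8*b**3.
  leading term a*b**2: subtract (253/648*b)·f_1 from 253/216*a*b**2 + 19/27*a*b + 1/8*b**4 - 1/8*b**3 → 481/324*a*b + 1/8*b**4 + 113/108*b**3 - 253/216*b**2
  leading term a*b: subtract (481/972)·f_1 from 481/324*a*b + 1/8*b**4 + 113/108*b**3 - 253/216*b**2 → 481/486*a + 1/8*b**4 + 113/108*b**3 + 203/648*b**2 - 481/324*b
  leading term a: subtract (-52/81)·g_3 from 481/486*a + 1/8*b**4 + 113/108*b**3 + 203/648*b**2 - 481/324*b → 1/8*b**4 + 113/108*b**3 - 265/648*b**2 - 247/324*b
  leading term b**4: subtract (-37/216*b)·g_4 from 1/8*b**4 + 113/108*b**3 - 265/648*b**2 - 247/324*b → 13/12*b**3 - 26/81*b**2 - 247/324*b
  leading term b**3: subtract (-481/324)·g_4 from 13/12*b**3 - 26/81*b**2 - 247/324*b → 0
  remainder 0.

S(g_3,g_4): leading monomials are coprime, so the S-polynomial reduces to 0 (Buchberger's first criterion).
Every S-polynomial of the final basis reduces to 0, so we have a Gröbner basis.
Inter-reduce: drop elements whose leading term is divisible by another's, tail-reduce, and make monic.
Reduced Gröbner basis: {a + 27/37*b**2 - 27/37*b, b**3 - 8/27*b**2 - 19/27*b}.

Buchberger on the second generating set:
h_1 = 81*a*b + 57*a, LT = a*b.
h_2 = -24*a*b - 21*a - 3*b**2 + 3*b + 2, LT = a*b.

S(h_1,h_2): lcm = a*b. S = -37/216*a - 1/8*b**2 + 1/8*b + 1/12.
  leading term a: no divisor's leading term divides it; move -37/216*a to the remainder.
  leading term b**2: no divisor's leading term divides it; move -1/8*b**2 to the remainder.
  leading term b: no divisor's leading term divides it; move 1/8*b to the remainder.
  leading term 1: no divisor's leading term divides it; move 1/12 to the remainder.
  remainder -37/216*a - 1/8*b**2 + 1/8*b + 1/12 ≠ 0; add k_3 = -37/216*a - 1/8*b**2 + 1/8*b + 1/12 to the basis.

S(h_1,k_3): lcm = a*b. S = 19/27*a - 27/37*b**3 + 27/37*b**2 + 18/37*b.
  leading term a: subtract (-152/37)·k_3 from 19/27*a - 27/37*b**3 + 27/37*b**2 + 18/37*b → -27/37*b**3 + 8/37*b**2 + b + 38/111
  leading term b**3: no divisor's leading term divides it; move -27/37*b**3 to the remainder.
  leading term b**2: no divisor's leading term divides it; move 8/37*b**2 to the remainder.
  leading term b: no divisor's leading term divides it; move b to the remainder.
  leading term 1: no divisor's leading term divides it; move 38/111 to the remainder.
  remainder -27/37*b**3 + 8/37*b**2 + b + 38/111 ≠ 0; add k_4 = -27/37*b**3 + 8/37*b**2 + b + 38/111 to the basis.

S(h_2,k_3): lcm = a*b. S = 7/8*a - 27/37*b**3 + 253/296*b**2 + 107/296*b - 1/12.
  leading term a: subtract (-189/37)·k_3 from 7/8*a - 27/37*b**3 + 253/296*b**2 + 107/296*b - 1/12 → -27/37*b**3 + 8/37*b**2 + b + 38/111
  leading term b**3: subtract (1)·k_4 from -27/37*b**3 + 8/37*b**2 + b + 38/111 → 0
  remainder 0.

S(h_1,k_4): lcm = a*b**3. S = a*b**2 + 37/27*a*b + 38/81*a.
  leading term a*b**2: subtract (1/81*b)·h_1 from a*b**2 + 37/27*a*b + 38/81*a → 2/3*a*b + 38/81*a
  leading term a*b: subtract (2/243)·h_1 from 2/3*a*b + 38/81*a → 0
  remainder 0.

S(h_2,k_4): lcm = a*b**3. S = 253/216*a*b**2 + 37/27*a*b + 38/81*a + 1/8*b**4 - 1/8*b**3 - 1/12*b**2.
  leading term a*b**2: subtract (253/17496*b)·h_1 from 253/216*a*b**2 + 37/27*a*b + 38/81*a + 1/8*b**4 - 1/8*b**3 - 1/12*b**2 → 3185/5832*a*b + 38/81*a + 1/8*b**4 - 1/8*b**3 - 1/12*b**2
  leading term a*b: subtract (3185/472392)·h_1 from 3185/5832*a*b + 38/81*a + 1/8*b**4 - 1/8*b**3 - 1/12*b**2 → 13357/157464*a + 1/8*b**4 - 1/8*b**3 - 1/12*b**2
  leading term a: subtract (-361/729)·k_3 from 13357/157464*a + 1/8*b**4 - 1/8*b**3 - 1/12*b**2 → 1/8*b**4 - 1/8*b**3 - 847/5832*b**2 + 361/5832*b + 361/8748
  leading term b**4: subtract (-37/216*b)·k_4 from 1/8*b**4 - 1/8*b**3 - 847/5832*b**2 + 361/5832*b + 361/8748 → -19/216*b**3 + 19/729*b**2 + 703/5832*b + 361/8748
  leading term b**3: subtract (703/5832)·k_4 from -19/216*b**3 + 19/729*b**2 + 703/5832*b + 361/8748 → 0
  remainder 0.

S(k_3,k_4): leading monomials are coprime, so the S-polynomial reduces to 0 (Buchberger's first criterion).
Every S-polynomial of the final basis reduces to 0, so we have a Gröbner basis.
Inter-reduce: drop elements whose leading term is divisible by another's, tail-reduce, and make monic.
Reduced Gröbner basis: {a + 27/37*b**2 - 27/37*b - 18/37, b**3 - 8/27*b**2 - 37/27*b - 38/81}.

These differ, so the ideals are not equal.
The choice of monomial ordering does not affect the verdict — as long as both bases are computed under the same ordering, their equality decides ideal equality.

No, the ideals differ.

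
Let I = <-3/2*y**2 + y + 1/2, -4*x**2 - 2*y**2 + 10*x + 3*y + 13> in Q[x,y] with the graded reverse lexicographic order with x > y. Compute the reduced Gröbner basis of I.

G = {x**2 - 5/2*x - 5/12*y - 37/12, y**2 - 2/3*y - 1/3}

Buchberger's algorithm terminates because the ascending chain of leading-term ideals stabilizes.

f_1 = -3/2*y**2 + y + 1/2, LT = y**2.
f_2 = -4*x**2 - 2*y**2 + 10*x + 3*y + 13, LT = x**2.

S(f_1,f_2): leading monomials are coprime, so the S-polynomial reduces to 0 (Buchberger's first criterion).
Every S-polynomial of the final basis reduces to 0, so we have a Gröbner basis.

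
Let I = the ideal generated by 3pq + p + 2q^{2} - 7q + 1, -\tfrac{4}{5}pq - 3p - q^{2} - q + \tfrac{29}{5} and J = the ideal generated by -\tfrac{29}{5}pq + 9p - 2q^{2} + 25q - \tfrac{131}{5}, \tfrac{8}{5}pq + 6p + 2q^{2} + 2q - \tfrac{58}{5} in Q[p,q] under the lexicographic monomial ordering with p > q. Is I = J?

Yes, the ideals are equal.

Equality of ideals is decidable: compute both reduced Gröbner bases (unique for the ordering) and check whether they agree.
Buchberger on the first generating set:
f_1 = 3pq + p + 2q^{2} - 7q + 1, LT = pq.
f_2 = -\tfrac{4}{5}pq - 3p - q^{2} - q + \tfrac{29}{5}, LT = pq.

S(f_1,f_2): lcm = pq. S = -\tfrac{41}{12}p - \tfrac{7}{12}q^{2} - \tfrac{43}{12}q + \tfrac{91}{12}.
  leading term p: no divisor's leading term divides it; move -\tfrac{41}{12}p to the remainder.
  leading term q^{2}: no divisor's leading term divides it; move -\tfrac{7}{12}q^{2} to the remainder.
  leading term q: no divisor's leading term divides it; move -\tfrac{43}{12}q to the remainder.
  leading term 1: no divisor's leading term divides it; move \tfrac{91}{12} to the remainder.
  remainder -\tfrac{41}{12}p - \tfrac{7}{12}q^{2} - \tfrac{43}{12}q + \tfrac{91}{12} ≠ 0; add g_3 = -\tfrac{41}{12}p - \tfrac{7}{12}q^{2} - \tfrac{43}{12}q + \tfrac{91}{12} to the basis.

S(f_1,g_3): lcm = pq. S = \tfrac{1}{3}p - \tfrac{7}{41}q^{3} - \tfrac{47}{123}q^{2} - \tfrac{14}{123}q + \tfrac{1}{3}.
  leading term p: subtract (-\tfrac{4}{41})·g_3 from \tfrac{1}{3}p - \tfrac{7}{41}q^{3} - \tfrac{47}{123}q^{2} - \tfrac{14}{123}q + \tfrac{1}{3} → -\tfrac{7}{41}q^{3} - \tfrac{18}{41}q^{2} - \tfrac{19}{41}q + \tfrac{44}{41}
  leading term q^{3}: no divisor's leading term divides it; move -\tfrac{7}{41}q^{3} to the remainder.
  leading term q^{2}: no divisor's leading term divides it; move -\tfrac{18}{41}q^{2} to the remainder.
  leading term q: no divisor's leading term divides it; move -\tfrac{19}{41}q to the remainder.
  leading term 1: no divisor's leading term divides it; move \tfrac{44}{41} to the remainder.
  remainder -\tfrac{7}{41}q^{3} - \tfrac{18}{41}q^{2} - \tfrac{19}{41}q + \tfrac{44}{41} ≠ 0; add g_4 = -\tfrac{7}{41}q^{3} - \tfrac{18}{41}q^{2} - \tfrac{19}{41}q + \tfrac{44}{41} to the basis.

The other S-polynomials (S(f_2,g_3), S(f_1,g_4), S(f_2,g_4), S(g_3,g_4)) all reduce to 0 modulo the current basis, so we have a Gröbner basis.
Inter-reduce: drop elements whose leading term is divisible by another's, tail-reduce, and make monic.
Reduced Gröbner basis: {p + \tfrac{7}{41}q^{2} + \tfrac{43}{41}q - \tfrac{91}{41}, q^{3} + \tfrac{18}{7}q^{2} + \tfrac{19}{7}q - \tfrac{44}{7}}.

Buchberger on the second generating set:
h_1 = -\tfrac{29}{5}pq + 9p - 2q^{2} + 25q - \tfrac{131}{5}, LT = pq.
h_2 = \tfrac{8}{5}pq + 6p + 2q^{2} + 2q - \tfrac{58}{5}, LT = pq.

S(h_1,h_2): lcm = pq. S = -\tfrac{615}{116}p - \tfrac{105}{116}q^{2} - \tfrac{645}{116}q + \tfrac{1365}{116}.
  leading term p: no divisor's leading term divides it; move -\tfrac{615}{116}p to the remainder.
  leading term q^{2}: no divisor's leading term divides it; move -\tfrac{105}{116}q^{2} to the remainder.
  leading term q: no divisor's leading term divides it; move -\tfrac{645}{116}q to the remainder.
  leading term 1: no divisor's leading term divides it; move \tfrac{1365}{116} to the remainder.
  remainder -\tfrac{615}{116}p - \tfrac{105}{116}q^{2} - \tfrac{645}{116}q + \tfrac{1365}{116} ≠ 0; add k_3 = -\tfrac{615}{116}p - \tfrac{105}{116}q^{2} - \tfrac{645}{116}q + \tfrac{1365}{116} to the basis.

S(h_1,k_3): lcm = pq. S = -\tfrac{45}{29}p - \tfrac{7}{41}q^{3} - \tfrac{837}{1189}q^{2} - \tfrac{2486}{1189}q + \tfrac{131}{29}.
  leading term p: subtract (\tfrac{12}{41})·k_3 from -\tfrac{45}{29}p - \tfrac{7}{41}q^{3} - \tfrac{837}{1189}q^{2} - \tfrac{2486}{1189}q + \tfrac{131}{29} → -\tfrac{7}{41}q^{3} - \tfrac{18}{41}q^{2} - \tfrac{19}{41}q + \tfrac{44}{41}
  leading term q^{3}: no divisor's leading term divides it; move -\tfrac{7}{41}q^{3} to the remainder.
  leading term q^{2}: no divisor's leading term divides it; move -\tfrac{18}{41}q^{2} to the remainder.
  leading term q: no divisor's leading term divides it; move -\tfrac{19}{41}q to the remainder.
  leading term 1: no divisor's leading term divides it; move \tfrac{44}{41} to the remainder.
  remainder -\tfrac{7}{41}q^{3} - \tfrac{18}{41}q^{2} - \tfrac{19}{41}q + \tfrac{44}{41} ≠ 0; add k_4 = -\tfrac{7}{41}q^{3} - \tfrac{18}{41}q^{2} - \tfrac{19}{41}q + \tfrac{44}{41} to the basis.

The other S-polynomials (S(h_2,k_3), S(h_1,k_4), S(h_2,k_4), S(k_3,k_4)) all reduce to 0 modulo the current basis, so we have a Gröbner basis.
Inter-reduce: drop elements whose leading term is divisible by another's, tail-reduce, and make monic.
Reduced Gröbner basis: {p + \tfrac{7}{41}q^{2} + \tfrac{43}{41}q - \tfrac{91}{41}, q^{3} + \tfrac{18}{7}q^{2} + \tfrac{19}{7}q - \tfrac{44}{7}}.

Same reduced basis, so the two generating sets span the same ideal.
The choice of monomial ordering does not affect the verdict — as long as both bases are computed under the same ordering, their equality decides ideal equality.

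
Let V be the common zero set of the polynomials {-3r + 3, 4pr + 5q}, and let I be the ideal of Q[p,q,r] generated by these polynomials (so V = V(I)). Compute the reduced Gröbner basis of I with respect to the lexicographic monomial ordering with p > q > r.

f_1 = -3r + 3, LT = r.
f_2 = 4pr + 5q, LT = pr.

S(f_1,f_2): lcm = pr. S = -p - 5/4q.
  reduce S modulo (f_1, f_2):
  remainder -p - 5/4q ≠ 0; add g_3 = -p - 5/4q to the basis.

The other S-polynomials (S(f_1,g_3), S(f_2,g_3)) all reduce to 0 modulo the current basis, so we have a Gröbner basis.
Inter-reduce: drop elements whose leading term is divisible by another's, tail-reduce, and make monic.

G = {p + 5/4q, r - 1}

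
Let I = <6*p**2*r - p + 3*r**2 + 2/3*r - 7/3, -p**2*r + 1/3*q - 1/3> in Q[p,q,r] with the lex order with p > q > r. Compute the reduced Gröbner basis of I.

G = {p - 2*q - 3*r**2 - 2/3*r + 13/3, q**2*r + 3*q*r**3 + 2/3*q*r**2 - 13/3*q*r - 1/12*q + 9/4*r**5 + r**4 - 115/18*r**3 - 13/9*r**2 + 169/36*r + 1/12}

f_1 = 6*p**2*r - p + 3*r**2 + 2/3*r - 7/3, LT = p**2*r.
f_2 = -p**2*r + 1/3*q - 1/3, LT = p**2*r.

S(f_1,f_2): lcm = p**2*r. S = -1/6*p + 1/3*q + 1/2*r**2 + 1/9*r - 13/18.
  reduce S modulo (f_1, f_2):
  remainder -1/6*p + 1/3*q + 1/2*r**2 + 1/9*r - 13/18 ≠ 0; add g_3 = -1/6*p + 1/3*q + 1/2*r**2 + 1/9*r - 13/18 to the basis.

S(f_1,g_3): lcm = p**2*r. S = 2*p*q*r + 3*p*r**3 + 2/3*p*r**2 - 13/3*p*r - 1/6*p + 1/2*r**2 + 1/9*r - 7/18.
  reduce S modulo (f_1, f_2, g_3):
  remainder 4*q**2*r + 12*q*r**3 + 8/3*q*r**2 - 52/3*q*r - 1/3*q + 9*r**5 + 4*r**4 - 230/9*r**3 - 52/9*r**2 + 169/9*r + 1/3 ≠ 0; add g_4 = 4*q**2*r + 12*q*r**3 + 8/3*q*r**2 - 52/3*q*r - 1/3*q + 9*r**5 + 4*r**4 - 230/9*r**3 - 52/9*r**2 + 169/9*r + 1/3 to the basis.

The other S-polynomials (S(f_2,g_3), S(f_1,g_4), S(f_2,g_4), S(g_3,g_4)) all reduce to 0 modulo the current basis, so we have a Gröbner basis.
Inter-reduce: drop elements whose leading term is divisible by another's, tail-reduce, and make monic.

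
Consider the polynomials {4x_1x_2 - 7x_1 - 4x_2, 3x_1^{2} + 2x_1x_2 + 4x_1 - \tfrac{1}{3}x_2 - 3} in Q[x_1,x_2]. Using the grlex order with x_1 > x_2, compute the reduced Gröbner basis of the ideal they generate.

G = {x_1^{2} + \tfrac{5}{2}x_1 + \tfrac{5}{9}x_2 - 1, x_1x_2 - \tfrac{7}{4}x_1 - x_2, x_2^{2} + \tfrac{63}{20}x_1 + \tfrac{11}{4}x_2 + \tfrac{63}{20}}

f_1 = 4x_1x_2 - 7x_1 - 4x_2, LT = x_1x_2.
f_2 = 3x_1^{2} + 2x_1x_2 + 4x_1 - \tfrac{1}{3}x_2 - 3, LT = x_1^{2}.

S(f_1,f_2): lcm = x_1^{2}x_2. S = -\tfrac{2}{3}x_1x_2^{2} - \tfrac{7}{4}x_1^{2} - \tfrac{7}{3}x_1x_2 + \tfrac{1}{9}x_2^{2} + x_2.
  leading term x_1x_2^{2}: subtract (-\tfrac{1}{6}x_2)·f_1 from -\tfrac{2}{3}x_1x_2^{2} - \tfrac{7}{4}x_1^{2} - \tfrac{7}{3}x_1x_2 + \tfrac{1}{9}x_2^{2} + x_2 → -\tfrac{7}{4}x_1^{2} - \tfrac{7}{2}x_1x_2 - \tfrac{5}{9}x_2^{2} + x_2
  leading term x_1^{2}: subtract (-\tfrac{7}{12})·f_2 from -\tfrac{7}{4}x_1^{2} - \tfrac{7}{2}x_1x_2 - \tfrac{5}{9}x_2^{2} + x_2 → -\tfrac{7}{3}x_1x_2 - \tfrac{5}{9}x_2^{2} + \tfrac{7}{3}x_1 + \tfrac{29}{36}x_2 - \tfrac{7}{4}
  leading term x_1x_2: subtract (-\tfrac{7}{12})·f_1 from -\tfrac{7}{3}x_1x_2 - \tfrac{5}{9}x_2^{2} + \tfrac{7}{3}x_1 + \tfrac{29}{36}x_2 - \tfrac{7}{4} → -\tfrac{5}{9}x_2^{2} - \tfrac{7}{4}x_1 - \tfrac{55}{36}x_2 - \tfrac{7}{4}
  leading term x_2^{2}: no divisor's leading term divides it; move -\tfrac{5}{9}x_2^{2} to the remainder.
  leading term x_1: no divisor's leading term divides it; move -\tfrac{7}{4}x_1 to the remainder.
  leading term x_2: no divisor's leading term divides it; move -\tfrac{55}{36}x_2 to the remainder.
  leading term 1: no divisor's leading term divides it; move -\tfrac{7}{4} to the remainder.
  remainder -\tfrac{5}{9}x_2^{2} - \tfrac{7}{4}x_1 - \tfrac{55}{36}x_2 - \tfrac{7}{4} ≠ 0; add g_3 = -\tfrac{5}{9}x_2^{2} - \tfrac{7}{4}x_1 - \tfrac{55}{36}x_2 - \tfrac{7}{4} to the basis.

The other S-polynomials (S(f_1,g_3), S(f_2,g_3)) all reduce to 0 modulo the current basis, so we have a Gröbner basis.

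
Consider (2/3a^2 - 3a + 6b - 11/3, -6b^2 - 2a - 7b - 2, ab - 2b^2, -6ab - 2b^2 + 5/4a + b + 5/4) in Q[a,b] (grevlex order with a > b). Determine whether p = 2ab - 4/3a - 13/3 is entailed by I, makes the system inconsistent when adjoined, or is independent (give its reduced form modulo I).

First compute the reduced Gröbner basis of I by Buchberger's algorithm.
f_1 = 2/3a^2 - 3a + 6b - 11/3, LT = a^2.
f_2 = -6b^2 - 2a - 7b - 2, LT = b^2.
f_3 = ab - 2b^2, LT = ab.
f_4 = -6ab - 2b^2 + 5/4a + b + 5/4, LT = ab.

S(f_1,f_2): leading monomials are coprime, so the S-polynomial reduces to 0 (Buchberger's first criterion).
S(f_1,f_3): lcm = a^2b. S = 2ab^2 - 9/2ab + 9b^2 - 11/2b.
  leading term ab^2: subtract (-1/3a)·f_2 from 2ab^2 - 9/2ab + 9b^2 - 11/2b → -2/3a^2 - 41/6ab + 9b^2 - 2/3a - 11/2b
  leading term a^2: subtract (-1)·f_1 from -2/3a^2 - 41/6ab + 9b^2 - 2/3a - 11/2b → -41/6ab + 9b^2 - 11/3a + 1/2b - 11/3
  leading term ab: subtract (-41/6)·f_3 from -41/6ab + 9b^2 - 11/3a + 1/2b - 11/3 → -14/3b^2 - 11/3a + 1/2b - 11/3
  leading term b^2: subtract (7/9)·f_2 from -14/3b^2 - 11/3a + 1/2b - 11/3 → -19/9a + 107/18b - 19/9
  leading term a: no divisor's leading term divides it; move -19/9a to the remainder.
  leading term b: no divisor's leading term divides it; move 107/18b to the remainder.
  leading term 1: no divisor's leading term divides it; move -19/9 to the remainder.
  remainder -19/9a + 107/18b - 19/9 ≠ 0; add h_5 = -19/9a + 107/18b - 19/9 to the basis.

S(f_1,f_4): lcm = a^2b. S = -1/3ab^2 + 5/24a^2 - 13/3ab + 9b^2 + 5/24a - 11/2b.
  leading term ab^2: subtract (1/18a)·f_2 from -1/3ab^2 + 5/24a^2 - 13/3ab + 9b^2 + 5/24a - 11/2b → 23/72a^2 - 71/18ab + 9b^2 + 23/72a - 11/2b
  leading term a^2: subtract (23/48)·f_1 from 23/72a^2 - 71/18ab + 9b^2 + 23/72a - 11/2b → -71/18ab + 9b^2 + 253/144a - 67/8b + 253/144
  leading term ab: subtract (-71/18)·f_3 from -71/18ab + 9b^2 + 253/144a - 67/8b + 253/144 → 10/9b^2 + 253/144a - 67/8b + 253/144
  leading term b^2: subtract (-5/27)·f_2 from 10/9b^2 + 253/144a - 67/8b + 253/144 → 599/432a - 2089/216b + 599/432
  leading term a: subtract (-599/912)·h_5 from 599/432a - 2089/216b + 599/432 → -10519/1824b
  leading term b: no divisor's leading term divides it; move -10519/1824b to the remainder.
  remainder -10519/1824b ≠ 0; add h_6 = -10519/1824b to the basis.

S(f_2,f_3): lcm = ab^2. S = 2b^3 + 1/3a^2 + 7/6ab + 1/3a.
  leading term b^3: subtract (-1/3b)·f_2 from 2b^3 + 1/3a^2 + 7/6ab + 1/3a → 1/3a^2 + 1/2ab - 7/3b^2 + 1/3a - 2/3b
  leading term a^2: subtract (1/2)·f_1 from 1/3a^2 + 1/2ab - 7/3b^2 + 1/3a - 2/3b → 1/2ab - 7/3b^2 + 11/6a - 11/3b + 11/6
  leading term ab: subtract (1/2)·f_3 from 1/2ab - 7/3b^2 + 11/6a - 11/3b + 11/6 → -4/3b^2 + 11/6a - 11/3b + 11/6
  leading term b^2: subtract (2/9)·f_2 from -4/3b^2 + 11/6a - 11/3b + 11/6 → 41/18a - 19/9b + 41/18
  leading term a: subtract (-41/38)·h_5 from 41/18a - 19/9b + 41/18 → 327/76b
  leading term b: subtract (-7848/10519)·h_6 from 327/76b → 0
  remainder 0.

S(f_2,f_4): lcm = ab^2. S = -1/3b^3 + 1/3a^2 + 11/8ab + 1/6b^2 + 1/3a + 5/24b.
  leading term b^3: subtract (1/18b)·f_2 from -1/3b^3 + 1/3a^2 + 11/8ab + 1/6b^2 + 1/3a + 5/24b → 1/3a^2 + 107/72ab + 5/9b^2 + 1/3a + 23/72b
  leading term a^2: subtract (1/2)·f_1 from 1/3a^2 + 107/72ab + 5/9b^2 + 1/3a + 23/72b → 107/72ab + 5/9b^2 + 11/6a - 193/72b + 11/6
  leading term ab: subtract (107/72)·f_3 from 107/72ab + 5/9b^2 + 11/6a - 193/72b + 11/6 → 127/36b^2 + 11/6a - 193/72b + 11/6
  leading term b^2: subtract (-127/216)·f_2 from 127/36b^2 + 11/6a - 193/72b + 11/6 → 71/108a - 367/54b + 71/108
  leading term a: subtract (-71/228)·h_5 from 71/108a - 367/54b + 71/108 → -2255/456b
  leading term b: subtract (9020/10519)·h_6 from -2255/456b → 0
  remainder 0.

S(f_3,f_4): lcm = ab. S = -7/3b^2 + 5/24a + 1/6b + 5/24.
  leading term b^2: subtract (7/18)·f_2 from -7/3b^2 + 5/24a + 1/6b + 5/24 → 71/72a + 26/9b + 71/72
  leading term a: subtract (-71/152)·h_5 from 71/72a + 26/9b + 71/72 → 5167/912b
  leading term b: subtract (-10334/10519)·h_6 from 5167/912b → 0
  remainder 0.

S(f_1,h_5): lcm = a^2. S = 107/38ab - 11/2a + 9b - 11/2.
  leading term ab: subtract (107/38)·f_3 from 107/38ab - 11/2a + 9b - 11/2 → 107/19b^2 - 11/2a + 9b - 11/2
  leading term b^2: subtract (-107/114)·f_2 from 107/19b^2 - 11/2a + 9b - 11/2 → -841/114a + 277/114b - 841/114
  leading term a: subtract (2523/722)·h_5 from -841/114a + 277/114b - 841/114 → -26487/1444b
  leading term b: subtract (635688/199861)·h_6 from -26487/1444b → 0
  remainder 0.

S(f_2,h_5): leading monomials are coprime, so the S-polynomial reduces to 0 (Buchberger's first criterion).
S(f_3,h_5): lcm = ab. S = 31/38b^2 - b.
  leading term b^2: subtract (-31/228)·f_2 from 31/38b^2 - b → -31/114a - 445/228b - 31/114
  leading term a: subtract (93/722)·h_5 from -31/114a - 445/228b - 31/114 → -981/361b
  leading term b: subtract (94176/199861)·h_6 from -981/361b → 0
  remainder 0.

S(f_4,h_5): lcm = ab. S = 359/114b^2 - 5/24a - 7/6b - 5/24.
  leading term b^2: subtract (-359/684)·f_2 from 359/114b^2 - 5/24a - 7/6b - 5/24 → -1721/1368a - 3311/684b - 1721/1368
  leading term a: subtract (1721/2888)·h_5 from -1721/1368a - 3311/684b - 1721/1368 → -145261/17328b
  leading term b: subtract (290522/199861)·h_6 from -145261/17328b → 0
  remainder 0.

S(f_1,h_6): leading monomials are coprime, so the S-polynomial reduces to 0 (Buchberger's first criterion).
S(f_2,h_6): lcm = b^2. S = 1/3a + 7/6b + 1/3.
  leading term a: subtract (-3/19)·h_5 from 1/3a + 7/6b + 1/3 → 40/19b
  leading term b: subtract (-3840/10519)·h_6 from 40/19b → 0
  remainder 0.

S(f_3,h_6): lcm = ab. S = -2b^2.
  leading term b^2: subtract (1/3)·f_2 from -2b^2 → 2/3a + 7/3b + 2/3
  leading term a: subtract (-6/19)·h_5 from 2/3a + 7/3b + 2/3 → 80/19b
  leading term b: subtract (-7680/10519)·h_6 from 80/19b → 0
  remainder 0.

S(f_4,h_6): lcm = ab. S = 1/3b^2 - 5/24a - 1/6b - 5/24.
  leading term b^2: subtract (-1/18)·f_2 from 1/3b^2 - 5/24a - 1/6b - 5/24 → -23/72a - 5/9b - 23/72
  leading term a: subtract (23/152)·h_5 from -23/72a - 5/9b - 23/72 → -1327/912b
  leading term b: subtract (2654/10519)·h_6 from -1327/912b → 0
  remainder 0.

S(h_5,h_6): leading monomials are coprime, so the S-polynomial reduces to 0 (Buchberger's first criterion).
Every S-polynomial of the final basis reduces to 0, so we have a Gröbner basis.
Inter-reduce: drop elements whose leading term is divisible by another's, tail-reduce, and make monic.
Reduced Gröbner basis: {a + 1, b}.
Label its elements g_1 = a + 1, g_2 = b.

Reduce p = 2ab - 4/3a - 13/3 modulo G:
  leading term ab: subtract (2b)·g_1 from 2ab - 4/3a - 13/3 → -4/3a - 2b - 13/3
  leading term a: subtract (-4/3)·g_1 from -4/3a - 2b - 13/3 → -2b - 3
  leading term b: subtract (-2)·g_2 from -2b - 3 → -3
  leading term 1: no divisor's leading term divides it; move -3 to the remainder.
  normal form = -3.
The normal form is nonzero, so p ∉ I. Since p minus its normal form lies in I, I + (p) = I + (r) where r = -3; decide whether this ideal is the whole ring.
Here r = -3 is a nonzero constant, hence a unit: 1 ∈ I + (p), the Gröbner basis of I + (p) is {1}, and the enlarged system has no common solution — adjoining p is inconsistent.

The remainder on division by a Gröbner basis is unique — it is the normal form.

Adjoining 2ab - 4/3a - 13/3 makes the ideal the whole ring: the system is inconsistent.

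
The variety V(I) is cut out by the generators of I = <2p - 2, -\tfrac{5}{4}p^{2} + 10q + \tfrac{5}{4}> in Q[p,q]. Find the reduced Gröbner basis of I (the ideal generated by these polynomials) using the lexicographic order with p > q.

f_1 = 2p - 2, LT = p.
f_2 = -\tfrac{5}{4}p^{2} + 10q + \tfrac{5}{4}, LT = p^{2}.

S(f_1,f_2): lcm = p^{2}. S = -p + 8q + 1.
  reduce S modulo (f_1, f_2):
  remainder 8q ≠ 0; add g_3 = 8q to the basis.

The other S-polynomials (S(f_1,g_3), S(f_2,g_3)) all reduce to 0 modulo the current basis, so we have a Gröbner basis.
Inter-reduce: drop elements whose leading term is divisible by another's, tail-reduce, and make monic.

G = {p - 1, q}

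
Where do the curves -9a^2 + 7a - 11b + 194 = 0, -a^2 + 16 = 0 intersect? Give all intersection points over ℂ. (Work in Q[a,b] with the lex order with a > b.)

{(-4, 2), (4, 78/11)}

Compute a lex Gröbner basis by Buchberger's algorithm.
f_1 = -9a^2 + 7a - 11b + 194, LT = a^2.
f_2 = -a^2 + 16, LT = a^2.

S(f_1,f_2): lcm = a^2. S = -7/9a + 11/9b - 50/9.
  leading term a: no divisor's leading term divides it; move -7/9a to the remainder.
  leading term b: no divisor's leading term divides it; move 11/9b to the remainder.
  leading term 1: no divisor's leading term divides it; move -50/9 to the remainder.
  remainder -7/9a + 11/9b - 50/9 ≠ 0; add h_3 = -7/9a + 11/9b - 50/9 to the basis.

S(f_1,h_3): lcm = a^2. S = 11/7ab - 499/63a + 11/9b - 194/9.
  leading term ab: subtract (-99/49b)·h_3 from 11/7ab - 499/63a + 11/9b - 194/9 → -499/63a + 121/49b^2 - 4411/441b - 194/9
  leading term a: subtract (499/49)·h_3 from -499/63a + 121/49b^2 - 4411/441b - 194/9 → 121/49b^2 - 1100/49b + 1716/49
  leading term b^2: no divisor's leading term divides it; move 121/49b^2 to the remainder.
  leading term b: no divisor's leading term divides it; move -1100/49b to the remainder.
  leading term 1: no divisor's leading term divides it; move 1716/49 to the remainder.
  remainder 121/49b^2 - 1100/49b + 1716/49 ≠ 0; add h_4 = 121/49b^2 - 1100/49b + 1716/49 to the basis.

The other S-polynomials (S(f_2,h_3), S(f_1,h_4), S(f_2,h_4), S(h_3,h_4)) all reduce to 0 modulo the current basis, so we have a Gröbner basis.
Inter-reduce: drop elements whose leading term is divisible by another's, tail-reduce, and make monic.
Reduced Gröbner basis: {a - 11/7b + 50/7, b^2 - 100/11b + 156/11}.

Elimination: the polynomial b^2 - 100/11b + 156/11 lies in the elimination ideal for b, so b ∈ {2, 78/11}. For each such b, the remaining basis elements (now univariate) give the rest of the solution.
  b = 2: the earlier basis element becomes a + 4 = 0, giving a = -4 — point (-4, 2).
  b = 78/11: the earlier basis element becomes a - 4 = 0, giving a = 4 — point (4, 78/11).
Each listed point satisfies every original equation (direct substitution).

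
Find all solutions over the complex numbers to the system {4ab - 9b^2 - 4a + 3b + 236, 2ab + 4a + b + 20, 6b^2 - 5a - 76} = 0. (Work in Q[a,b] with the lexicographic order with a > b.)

Compute a lex Gröbner basis by Buchberger's algorithm.
f_1 = 4ab - 4a - 9b^2 + 3b + 236, LT = ab.
f_2 = 2ab + 4a + b + 20, LT = ab.
f_3 = -5a + 6b^2 - 76, LT = a.

S(f_1,f_2): lcm = ab. S = -3a - 9/4b^2 + 1/4b + 49.
  leading term a: subtract (3/5)·f_3 from -3a - 9/4b^2 + 1/4b + 49 → -117/20b^2 + 1/4b + 473/5
  leading term b^2: no divisor's leading term divides it; move -117/20b^2 to the remainder.
  leading term b: no divisor's leading term divides it; move 1/4b to the remainder.
  leading term 1: no divisor's leading term divides it; move 473/5 to the remainder.
  remainder -117/20b^2 + 1/4b + 473/5 ≠ 0; add h_4 = -117/20b^2 + 1/4b + 473/5 to the basis.

S(f_1,f_3): lcm = ab. S = -a + 6/5b^3 - 9/4b^2 - 289/20b + 59.
  leading term a: subtract (1/5)·f_3 from -a + 6/5b^3 - 9/4b^2 - 289/20b + 59 → 6/5b^3 - 69/20b^2 - 289/20b + 371/5
  leading term b^3: subtract (-8/39b)·h_4 from 6/5b^3 - 69/20b^2 - 289/20b + 371/5 → -2651/780b^2 + 773/156b + 371/5
  leading term b^2: subtract (2651/4563)·h_4 from -2651/780b^2 + 773/156b + 371/5 → 43895/9126b + 87790/4563
  leading term b: no divisor's leading term divides it; move 43895/9126b to the remainder.
  leading term 1: no divisor's leading term divides it; move 87790/4563 to the remainder.
  remainder 43895/9126b + 87790/4563 ≠ 0; add h_5 = 43895/9126b + 87790/4563 to the basis.

S(f_2,f_3): lcm = ab. S = 2a + 6/5b^3 - 147/10b + 10.
  leading term a: subtract (-2/5)·f_3 from 2a + 6/5b^3 - 147/10b + 10 → 6/5b^3 + 12/5b^2 - 147/10b - 102/5
  leading term b^3: subtract (-8/39b)·h_4 from 6/5b^3 + 12/5b^2 - 147/10b - 102/5 → 478/195b^2 + 367/78b - 102/5
  leading term b^2: subtract (-1912/4563)·h_4 from 478/195b^2 + 367/78b - 102/5 → 43895/9126b + 87790/4563
  leading term b: subtract (1)·h_5 from 43895/9126b + 87790/4563 → 0
  remainder 0.

S(f_1,h_4): lcm = ab^2. S = -112/117ab + 1892/117a - 9/4b^3 + 3/4b^2 + 59b.
  leading term ab: subtract (-28/117)·f_1 from -112/117ab + 1892/117a - 9/4b^3 + 3/4b^2 + 59b → 1780/117a - 9/4b^3 - 73/52b^2 + 2329/39b + 6608/117
  leading term a: subtract (-356/117)·f_3 from 1780/117a - 9/4b^3 - 73/52b^2 + 2329/39b + 6608/117 → -9/4b^3 + 2629/156b^2 + 2329/39b - 2272/13
  leading term b^3: subtract (5/13b)·h_4 from -9/4b^3 + 2629/156b^2 + 2329/39b - 2272/13 → 1307/78b^2 + 70/3b - 2272/13
  leading term b^2: subtract (-13070/4563)·h_4 from 1307/78b^2 + 70/3b - 2272/13 → 219475/9126b + 438950/4563
  leading term b: subtract (5)·h_5 from 219475/9126b + 438950/4563 → 0
  remainder 0.

S(f_2,h_4): lcm = ab^2. S = 239/117ab + 1892/117a + 1/2b^2 + 10b.
  leading term ab: subtract (239/468)·f_1 from 239/117ab + 1892/117a + 1/2b^2 + 10b → 2131/117a + 265/52b^2 + 1321/156b - 14101/117
  leading term a: subtract (-2131/585)·f_3 from 2131/117a + 265/52b^2 + 1321/156b - 14101/117 → 21023/780b^2 + 1321/156b - 25829/65
  leading term b^2: subtract (-21023/4563)·h_4 from 21023/780b^2 + 1321/156b - 25829/65 → 43895/4563b + 175580/4563
  leading term b: subtract (2)·h_5 from 43895/4563b + 175580/4563 → 0
  remainder 0.

S(f_3,h_4): leading monomials are coprime, so the S-polynomial reduces to 0 (Buchberger's first criterion).
S(f_1,h_5): lcm = ab. S = -5a - 9/4b^2 + 3/4b + 59.
  leading term a: subtract (1)·f_3 from -5a - 9/4b^2 + 3/4b + 59 → -33/4b^2 + 3/4b + 135
  leading term b^2: subtract (55/39)·h_4 from -33/4b^2 + 3/4b + 135 → 31/78b + 62/39
  leading term b: subtract (3627/43895)·h_5 from 31/78b + 62/39 → 0
  remainder 0.

S(f_2,h_5): lcm = ab. S = -2a + 1/2b + 10.
  leading term a: subtract (2/5)·f_3 from -2a + 1/2b + 10 → -12/5b^2 + 1/2b + 202/5
  leading term b^2: subtract (16/39)·h_4 from -12/5b^2 + 1/2b + 202/5 → 31/78b + 62/39
  leading term b: subtract (3627/43895)·h_5 from 31/78b + 62/39 → 0
  remainder 0.

S(f_3,h_5): leading monomials are coprime, so the S-polynomial reduces to 0 (Buchberger's first criterion).
S(h_4,h_5): lcm = b^2. S = -473/117b - 1892/117.
  leading term b: subtract (-36894/43895)·h_5 from -473/117b - 1892/117 → 0
  remainder 0.

Every S-polynomial of the final basis reduces to 0, so we have a Gröbner basis.
Inter-reduce: drop elements whose leading term is divisible by another's, tail-reduce, and make monic.
Reduced Gröbner basis: {a - 4, b + 4}.

The lex basis is triangular: the last element involves only b. Solving b + 4 = 0 gives b ∈ {-4}; substituting each value into the earlier elements determines the remaining variables.
  b = -4: the earlier basis element becomes a - 4 = 0, giving a = 4 — point (4, -4).
Check: every point annihilates each of the original generators.

{(4, -4)}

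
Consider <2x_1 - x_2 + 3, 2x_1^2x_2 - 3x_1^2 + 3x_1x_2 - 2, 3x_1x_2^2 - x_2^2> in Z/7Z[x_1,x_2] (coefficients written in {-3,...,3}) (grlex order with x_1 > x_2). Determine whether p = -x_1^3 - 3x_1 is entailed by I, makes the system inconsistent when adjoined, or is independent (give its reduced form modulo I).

First compute the reduced Gröbner basis of I by Buchberger's algorithm.
f_1 = 2x_1 - x_2 + 3, LT = x_1.
f_2 = 2x_1^2x_2 - 3x_1^2 + 3x_1x_2 - 2, LT = x_1^2x_2.
f_3 = 3x_1x_2^2 - x_2^2, LT = x_1x_2^2.

S(f_1,f_2): lcm = x_1^2x_2. S = 3x_1x_2^2 - 2x_1^2 + 1.
  leading term x_1x_2^2: subtract (-2x_2^2)·f_1 from 3x_1x_2^2 - 2x_1^2 + 1 → -2x_2^3 - 2x_1^2 - x_2^2 + 1
  leading term x_2^3: no divisor's leading term divides it; move -2x_2^3 to the remainder.
  leading term x_1^2: subtract (-x_1)·f_1 from -2x_1^2 - x_2^2 + 1 → -x_1x_2 - x_2^2 + 3x_1 + 1
  leading term x_1x_2: subtract (3x_2)·f_1 from -x_1x_2 - x_2^2 + 3x_1 + 1 → 2x_2^2 + 3x_1 - 2x_2 + 1
  leading term x_2^2: no divisor's leading term divides it; move 2x_2^2 to the remainder.
  leading term x_1: subtract (-2)·f_1 from 3x_1 - 2x_2 + 1 → 3x_2
  leading term x_2: no divisor's leading term divides it; move 3x_2 to the remainder.
  remainder -2x_2^3 + 2x_2^2 + 3x_2 ≠ 0; add h_4 = -2x_2^3 + 2x_2^2 + 3x_2 to the basis.

S(f_1,f_3): lcm = x_1x_2^2. S = 3x_2^3 + 3x_2^2.
  leading term x_2^3: subtract (2)·h_4 from 3x_2^3 + 3x_2^2 → -x_2^2 + x_2
  leading term x_2^2: no divisor's leading term divides it; move -x_2^2 to the remainder.
  leading term x_2: no divisor's leading term divides it; move x_2 to the remainder.
  remainder -x_2^2 + x_2 ≠ 0; add h_5 = -x_2^2 + x_2 to the basis.

S(f_2,f_3): lcm = x_1^2x_2^2. S = 2x_1^2x_2 + 3x_1x_2^2 - x_2.
  leading term x_1^2x_2: subtract (x_1x_2)·f_1 from 2x_1^2x_2 + 3x_1x_2^2 - x_2 → -3x_1x_2^2 - 3x_1x_2 - x_2
  leading term x_1x_2^2: subtract (2x_2^2)·f_1 from -3x_1x_2^2 - 3x_1x_2 - x_2 → 2x_2^3 - 3x_1x_2 + x_2^2 - x_2
  leading term x_2^3: subtract (-1)·h_4 from 2x_2^3 - 3x_1x_2 + x_2^2 - x_2 → -3x_1x_2 + 3x_2^2 + 2x_2
  leading term x_1x_2: subtract (2x_2)·f_1 from -3x_1x_2 + 3x_2^2 + 2x_2 → -2x_2^2 + 3x_2
  leading term x_2^2: subtract (2)·h_5 from -2x_2^2 + 3x_2 → x_2
  leading term x_2: no divisor's leading term divides it; move x_2 to the remainder.
  remainder x_2 ≠ 0; add h_6 = x_2 to the basis.

The other S-polynomials (S(f_1,h_4), S(f_2,h_4), S(f_3,h_4), S(f_1,h_5), S(f_2,h_5), S(f_3,h_5), S(h_4,h_5), S(f_1,h_6), S(f_2,h_6), S(f_3,h_6), S(h_4,h_6), S(h_5,h_6)) all reduce to 0 modulo the current basis, so we have a Gröbner basis.
Inter-reduce: drop elements whose leading term is divisible by another's, tail-reduce, and make monic.
Reduced Gröbner basis: {x_1 - 2, x_2}.
Label its elements g_1 = x_1 - 2, g_2 = x_2.

Reduce p = -x_1^3 - 3x_1 modulo G:
  leading term x_1^3: subtract (-x_1^2)·g_1 from -x_1^3 - 3x_1 → -2x_1^2 - 3x_1
  leading term x_1^2: subtract (-2x_1)·g_1 from -2x_1^2 - 3x_1 → 0
  normal form = 0.
Since the normal form is 0, p ∈ I.

-x_1^3 - 3x_1 lies in I (it reduces to 0).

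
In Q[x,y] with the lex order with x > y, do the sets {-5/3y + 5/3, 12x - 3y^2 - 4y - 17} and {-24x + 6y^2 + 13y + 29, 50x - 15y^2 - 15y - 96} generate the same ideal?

Two ideals are equal iff their reduced Gröbner bases coincide (the reduced basis is unique for a fixed ordering).
Buchberger on the first generating set:
f_1 = -5/3y + 5/3, LT = y.
f_2 = 12x - 3y^2 - 4y - 17, LT = x.

The S-polynomials (S(f_1,f_2)) all reduce to 0 modulo the current basis, so we have a Gröbner basis.
Inter-reduce: drop elements whose leading term is divisible by another's, tail-reduce, and make monic.
Reduced Gröbner basis: {x - 2, y - 1}.

Buchberger on the second generating set:
h_1 = -24x + 6y^2 + 13y + 29, LT = x.
h_2 = 50x - 15y^2 - 15y - 96, LT = x.

S(h_1,h_2): lcm = x. S = 1/20y^2 - 29/120y + 427/600.
  reduce S modulo (h_1, h_2):
  remainder 1/20y^2 - 29/120y + 427/600 ≠ 0; add k_3 = 1/20y^2 - 29/120y + 427/600 to the basis.

The other S-polynomials (S(h_1,k_3), S(h_2,k_3)) all reduce to 0 modulo the current basis, so we have a Gröbner basis.
Inter-reduce: drop elements whose leading term is divisible by another's, tail-reduce, and make monic.
Reduced Gröbner basis: {x - 7/4y + 47/20, y^2 - 29/6y + 427/30}.

These differ, so the ideals are not equal.

No, the ideals differ.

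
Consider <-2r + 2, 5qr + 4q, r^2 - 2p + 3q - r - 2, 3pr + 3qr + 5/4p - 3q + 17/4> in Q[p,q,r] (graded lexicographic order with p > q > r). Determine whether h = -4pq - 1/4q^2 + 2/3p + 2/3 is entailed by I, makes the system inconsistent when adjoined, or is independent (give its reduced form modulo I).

First compute the reduced Gröbner basis of I by Buchberger's algorithm.
f_1 = -2r + 2, LT = r.
f_2 = 5qr + 4q, LT = qr.
f_3 = r^2 - 2p + 3q - r - 2, LT = r^2.
f_4 = 3pr + 3qr + 5/4p - 3q + 17/4, LT = pr.

S(f_1,f_2): lcm = qr. S = -9/5q.
  reduce S modulo (f_1, f_2, f_3, f_4):
  remainder -9/5q ≠ 0; add k_5 = -9/5q to the basis.

S(f_1,f_3): lcm = r^2. S = 2p - 3q + 2.
  reduce S modulo (f_1, f_2, f_3, f_4, k_5):
  remainder 2p + 2 ≠ 0; add k_6 = 2p + 2 to the basis.

The other S-polynomials (S(f_1,f_4), S(f_2,f_3), S(f_2,f_4), S(f_3,f_4), S(f_1,k_5), S(f_2,k_5), S(f_3,k_5), S(f_4,k_5), S(f_1,k_6), S(f_2,k_6), S(f_3,k_6), S(f_4,k_6), S(k_5,k_6)) all reduce to 0 modulo the current basis, so we have a Gröbner basis.
Inter-reduce: drop elements whose leading term is divisible by another's, tail-reduce, and make monic.
Reduced Gröbner basis: {p + 1, q, r - 1}.
Label its elements g_1 = p + 1, g_2 = q, g_3 = r - 1.

Reduce h = -4pq - 1/4q^2 + 2/3p + 2/3 modulo G:
  leading term pq: subtract (-4q)·g_1 from -4pq - 1/4q^2 + 2/3p + 2/3 → -1/4q^2 + 2/3p + 4q + 2/3
  leading term q^2: subtract (-1/4q)·g_2 from -1/4q^2 + 2/3p + 4q + 2/3 → 2/3p + 4q + 2/3
  leading term p: subtract (2/3)·g_1 from 2/3p + 4q + 2/3 → 4q
  leading term q: subtract (4)·g_2 from 4q → 0
  normal form = 0.
Since the normal form is 0, h ∈ I.

-4pq - 1/4q^2 + 2/3p + 2/3 lies in I (it reduces to 0).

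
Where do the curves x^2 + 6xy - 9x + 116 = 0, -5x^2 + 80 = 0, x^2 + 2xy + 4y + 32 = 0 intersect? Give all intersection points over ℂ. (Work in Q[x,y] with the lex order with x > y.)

{(4, -4)}

Compute a lex Gröbner basis by Buchberger's algorithm.
f_1 = x^2 + 6xy - 9x + 116, LT = x^2.
f_2 = -5x^2 + 80, LT = x^2.
f_3 = x^2 + 2xy + 4y + 32, LT = x^2.

S(f_1,f_2): lcm = x^2. S = 6xy - 9x + 132.
  reduce S modulo (f_1, f_2, f_3):
  remainder 6xy - 9x + 132 ≠ 0; add h_4 = 6xy - 9x + 132 to the basis.

S(f_1,f_3): lcm = x^2. S = 4xy - 9x - 4y + 84.
  reduce S modulo (f_1, f_2, f_3, h_4):
  remainder -3x - 4y - 4 ≠ 0; add h_5 = -3x - 4y - 4 to the basis.

S(f_1,h_4): lcm = x^2y. S = 3/2x^2 + 6xy^2 - 9xy - 22x + 116y.
  reduce S modulo (f_1, f_2, f_3, h_4, h_5):
  remainder 40/3y + 160/3 ≠ 0; add h_6 = 40/3y + 160/3 to the basis.

The other S-polynomials (S(f_2,f_3), S(f_2,h_4), S(f_3,h_4), S(f_1,h_5), S(f_2,h_5), S(f_3,h_5), S(h_4,h_5), S(f_1,h_6), S(f_2,h_6), S(f_3,h_6), S(h_4,h_6), S(h_5,h_6)) all reduce to 0 modulo the current basis, so we have a Gröbner basis.
Inter-reduce: drop elements whose leading term is divisible by another's, tail-reduce, and make monic.
Reduced Gröbner basis: {x - 4, y + 4}.

From the last basis element, y + 4 = 0, so y takes values in {-4}. Each choice, substituted upward through the basis, yields the corresponding point(s) of the solution set.
  y = -4: the earlier basis element becomes x - 4 = 0, giving x = 4 — point (4, -4).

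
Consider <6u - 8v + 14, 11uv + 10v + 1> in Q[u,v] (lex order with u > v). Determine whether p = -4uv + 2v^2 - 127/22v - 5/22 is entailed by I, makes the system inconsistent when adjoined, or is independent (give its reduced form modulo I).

First compute the reduced Gröbner basis of I by Buchberger's algorithm.
f_1 = 6u - 8v + 14, LT = u.
f_2 = 11uv + 10v + 1, LT = uv.

S(f_1,f_2): lcm = uv. S = -4/3v^2 + 47/33v - 1/11.
  leading term v^2: no divisor's leading term divides it; move -4/3v^2 to the remainder.
  leading term v: no divisor's leading term divides it; move 47/33v to the remainder.
  leading term 1: no divisor's leading term divides it; move -1/11 to the remainder.
  remainder -4/3v^2 + 47/33v - 1/11 ≠ 0; add h_3 = -4/3v^2 + 47/33v - 1/11 to the basis.

S(f_1,h_3): leading monomials are coprime, so the S-polynomial reduces to 0 (Buchberger's first criterion).
S(f_2,h_3): lcm = uv^2. S = 47/44uv - 3/44u + 10/11v^2 + 1/11v.
  leading term uv: subtract (47/264v)·f_1 from 47/44uv - 3/44u + 10/11v^2 + 1/11v → -3/44u + 7/3v^2 - 317/132v
  leading term u: subtract (-1/88)·f_1 from -3/44u + 7/3v^2 - 317/132v → 7/3v^2 - 329/132v + 7/44
  leading term v^2: subtract (-7/4)·h_3 from 7/3v^2 - 329/132v + 7/44 → 0
  remainder 0.

Every S-polynomial of the final basis reduces to 0, so we have a Gröbner basis.
Inter-reduce: drop elements whose leading term is divisible by another's, tail-reduce, and make monic.
Reduced Gröbner basis: {u - 4/3v + 7/3, v^2 - 47/44v + 3/44}.
Label its elements g_1 = u - 4/3v + 7/3, g_2 = v^2 - 47/44v + 3/44.

Reduce p = -4uv + 2v^2 - 127/22v - 5/22 modulo G:
  leading term uv: subtract (-4v)·g_1 from -4uv + 2v^2 - 127/22v - 5/22 → -10/3v^2 + 235/66v - 5/22
  leading term v^2: subtract (-10/3)·g_2 from -10/3v^2 + 235/66v - 5/22 → 0
  normal form = 0.
Since the normal form is 0, p ∈ I.

-4uv + 2v^2 - 127/22v - 5/22 lies in I (it reduces to 0).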